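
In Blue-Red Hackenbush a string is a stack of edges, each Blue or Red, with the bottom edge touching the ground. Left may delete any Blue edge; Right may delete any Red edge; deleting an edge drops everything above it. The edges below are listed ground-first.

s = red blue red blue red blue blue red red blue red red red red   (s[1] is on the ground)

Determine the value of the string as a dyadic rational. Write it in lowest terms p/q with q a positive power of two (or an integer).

g(r) = { — | 0 } -> -1
g(rb) = { -1 | 0 } -> -1/2
g(rbr) = { -1 | -1/2; 0 } -> -3/4
g(rbrb) = { -1; -3/4 | -1/2; 0 } -> -5/8
g(rbrbr) = { -1; -3/4 | -5/8; -1/2; 0 } -> -11/16
g(rbrbrb) = { -1; -3/4; -11/16 | -5/8; -1/2; 0 } -> -21/32
g(rbrbrbb) = { -1; -3/4; -11/16; -21/32 | -5/8; -1/2; 0 } -> -41/64
g(rbrbrbbr) = { -1; -3/4; -11/16; -21/32 | -41/64; -5/8; -1/2; 0 } -> -83/128
g(rbrbrbbrr) = { -1; -3/4; -11/16; -21/32 | -83/128; -41/64; -5/8; -1/2; 0 } -> -167/256
g(rbrbrbbrrb) = { -1; -3/4; -11/16; -21/32; -167/256 | -83/128; -41/64; -5/8; -1/2; 0 } -> -333/512
g(rbrbrbbrrbr) = { -1; -3/4; -11/16; -21/32; -167/256 | -333/512; -83/128; -41/64; -5/8; -1/2; 0 } -> -667/1024
g(rbrbrbbrrbrr) = { -1; -3/4; -11/16; -21/32; -167/256 | -667/1024; -333/512; -83/128; -41/64; -5/8; -1/2; 0 } -> -1335/2048
g(rbrbrbbrrbrrr) = { -1; -3/4; -11/16; -21/32; -167/256 | -1335/2048; -667/1024; -333/512; -83/128; -41/64; -5/8; -1/2; 0 } -> -2671/4096
g(rbrbrbbrrbrrrr) = { -1; -3/4; -11/16; -21/32; -167/256 | -2671/4096; -1335/2048; -667/1024; -333/512; -83/128; -41/64; -5/8; -1/2; 0 } -> -5343/8192

-5343/8192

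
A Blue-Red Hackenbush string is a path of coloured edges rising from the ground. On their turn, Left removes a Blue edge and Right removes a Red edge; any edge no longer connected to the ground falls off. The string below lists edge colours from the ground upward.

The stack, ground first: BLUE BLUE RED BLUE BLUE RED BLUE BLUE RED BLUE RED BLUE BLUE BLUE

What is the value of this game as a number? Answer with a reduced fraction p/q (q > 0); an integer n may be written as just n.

7599/4096

B: Left { 0 }, Right { ∅ } — simplest 1
BB: Left { 0,1 }, Right { ∅ } — simplest 2
BBR: Left { 0,1 }, Right { 2 } — simplest 3/2
BBRB: Left { 0,1,3/2 }, Right { 2 } — simplest 7/4
BBRBB: Left { 0,1,3/2,7/4 }, Right { 2 } — simplest 15/8
BBRBBR: Left { 0,1,3/2,7/4 }, Right { 15/8,2 } — simplest 29/16
BBRBBRB: Left { 0,1,3/2,7/4,29/16 }, Right { 15/8,2 } — simplest 59/32
BBRBBRBB: Left { 0,1,3/2,7/4,29/16,59/32 }, Right { 15/8,2 } — simplest 119/64
BBRBBRBBR: Left { 0,1,3/2,7/4,29/16,59/32 }, Right { 119/64,15/8,2 } — simplest 237/128
BBRBBRBBRB: Left { 0,1,3/2,7/4,29/16,59/32,237/128 }, Right { 119/64,15/8,2 } — simplest 475/256
BBRBBRBBRBR: Left { 0,1,3/2,7/4,29/16,59/32,237/128 }, Right { 475/256,119/64,15/8,2 } — simplest 949/512
BBRBBRBBRBRB: Left { 0,1,3/2,7/4,29/16,59/32,237/128,949/512 }, Right { 475/256,119/64,15/8,2 } — simplest 1899/1024
BBRBBRBBRBRBB: Left { 0,1,3/2,7/4,29/16,59/32,237/128,949/512,1899/1024 }, Right { 475/256,119/64,15/8,2 } — simplest 3799/2048
BBRBBRBBRBRBBB: Left { 0,1,3/2,7/4,29/16,59/32,237/128,949/512,1899/1024,3799/2048 }, Right { 475/256,119/64,15/8,2 } — simplest 7599/4096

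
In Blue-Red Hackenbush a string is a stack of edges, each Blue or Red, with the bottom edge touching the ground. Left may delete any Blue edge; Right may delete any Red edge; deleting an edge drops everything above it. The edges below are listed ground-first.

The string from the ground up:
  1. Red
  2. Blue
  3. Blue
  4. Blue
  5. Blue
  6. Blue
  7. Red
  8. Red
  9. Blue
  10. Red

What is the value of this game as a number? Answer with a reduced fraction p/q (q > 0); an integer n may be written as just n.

Prefix values for Red Blue Blue Blue Blue Blue Red Red Blue Red via {L|R} + simplicity:
1 of 10 · R · max L −∞ · min R 0 gives -1
2 of 10 · RB · max L -1 · min R 0 gives -1/2
3 of 10 · RBB · max L -1/2 · min R 0 gives -1/4
4 of 10 · RBBB · max L -1/4 · min R 0 gives -1/8
5 of 10 · RBBBB · max L -1/8 · min R 0 gives -1/16
6 of 10 · RBBBBB · max L -1/16 · min R 0 gives -1/32
7 of 10 · RBBBBBR · max L -1/16 · min R -1/32 gives -3/64
8 of 10 · RBBBBBRR · max L -1/16 · min R -3/64 gives -7/128
9 of 10 · RBBBBBRRB · max L -7/128 · min R -3/64 gives -13/256
10 of 10 · RBBBBBRRBR · max L -7/128 · min R -13/256 gives -27/512

-27/512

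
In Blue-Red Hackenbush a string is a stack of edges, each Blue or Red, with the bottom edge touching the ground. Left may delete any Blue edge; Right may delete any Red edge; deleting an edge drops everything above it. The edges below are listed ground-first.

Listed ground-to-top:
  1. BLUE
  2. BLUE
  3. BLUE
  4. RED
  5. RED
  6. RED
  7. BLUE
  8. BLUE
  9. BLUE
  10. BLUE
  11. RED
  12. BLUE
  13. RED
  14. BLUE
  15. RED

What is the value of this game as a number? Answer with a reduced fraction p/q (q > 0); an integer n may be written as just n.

9173/4096

Prefix values for BLUE BLUE BLUE RED RED RED BLUE BLUE BLUE BLUE RED BLUE RED BLUE RED via {L|R} + simplicity:
G_1 [B]  L=[0]  R=[none]  gives 1
G_2 [BB]  L=[0, 1]  R=[none]  gives 2
G_3 [BBB]  L=[0, 1, 2]  R=[none]  gives 3
G_4 [BBBR]  L=[0, 1, 2]  R=[3]  gives 5/2
G_5 [BBBRR]  L=[0, 1, 2]  R=[5/2, 3]  gives 9/4
G_6 [BBBRRR]  L=[0, 1, 2]  R=[9/4, 5/2, 3]  gives 17/8
G_7 [BBBRRRB]  L=[0, 1, 2, 17/8]  R=[9/4, 5/2, 3]  gives 35/16
G_8 [BBBRRRBB]  L=[0, 1, 2, 17/8, 35/16]  R=[9/4, 5/2, 3]  gives 71/32
G_9 [BBBRRRBBB]  L=[0, 1, 2, 17/8, 35/16, 71/32]  R=[9/4, 5/2, 3]  gives 143/64
G_10 [BBBRRRBBBB]  L=[0, 1, 2, 17/8, 35/16, 71/32, 143/64]  R=[9/4, 5/2, 3]  gives 287/128
G_11 [BBBRRRBBBBR]  L=[0, 1, 2, 17/8, 35/16, 71/32, 143/64]  R=[287/128, 9/4, 5/2, 3]  gives 573/256
G_12 [BBBRRRBBBBRB]  L=[0, 1, 2, 17/8, 35/16, 71/32, 143/64, 573/256]  R=[287/128, 9/4, 5/2, 3]  gives 1147/512
G_13 [BBBRRRBBBBRBR]  L=[0, 1, 2, 17/8, 35/16, 71/32, 143/64, 573/256]  R=[1147/512, 287/128, 9/4, 5/2, 3]  gives 2293/1024
G_14 [BBBRRRBBBBRBRB]  L=[0, 1, 2, 17/8, 35/16, 71/32, 143/64, 573/256, 2293/1024]  R=[1147/512, 287/128, 9/4, 5/2, 3]  gives 4587/2048
G_15 [BBBRRRBBBBRBRBR]  L=[0, 1, 2, 17/8, 35/16, 71/32, 143/64, 573/256, 2293/1024]  R=[4587/2048, 1147/512, 287/128, 9/4, 5/2, 3]  gives 9173/4096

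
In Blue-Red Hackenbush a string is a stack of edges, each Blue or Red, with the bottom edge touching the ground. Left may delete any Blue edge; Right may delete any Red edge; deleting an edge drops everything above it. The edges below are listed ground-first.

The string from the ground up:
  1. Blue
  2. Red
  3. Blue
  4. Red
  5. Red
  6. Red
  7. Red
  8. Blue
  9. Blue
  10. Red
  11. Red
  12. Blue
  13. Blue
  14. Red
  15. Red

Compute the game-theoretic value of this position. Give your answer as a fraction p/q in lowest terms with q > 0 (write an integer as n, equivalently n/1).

1 of 15 · B · max L 0 · min R +∞ gives 1
2 of 15 · BR · max L 0 · min R 1 gives 1/2
3 of 15 · BRB · max L 1/2 · min R 1 gives 3/4
4 of 15 · BRBR · max L 1/2 · min R 3/4 gives 5/8
5 of 15 · BRBRR · max L 1/2 · min R 5/8 gives 9/16
6 of 15 · BRBRRR · max L 1/2 · min R 9/16 gives 17/32
7 of 15 · BRBRRRR · max L 1/2 · min R 17/32 gives 33/64
8 of 15 · BRBRRRRB · max L 33/64 · min R 17/32 gives 67/128
9 of 15 · BRBRRRRBB · max L 67/128 · min R 17/32 gives 135/256
10 of 15 · BRBRRRRBBR · max L 67/128 · min R 135/256 gives 269/512
11 of 15 · BRBRRRRBBRR · max L 67/128 · min R 269/512 gives 537/1024
12 of 15 · BRBRRRRBBRRB · max L 537/1024 · min R 269/512 gives 1075/2048
13 of 15 · BRBRRRRBBRRBB · max L 1075/2048 · min R 269/512 gives 2151/4096
14 of 15 · BRBRRRRBBRRBBR · max L 1075/2048 · min R 2151/4096 gives 4301/8192
15 of 15 · BRBRRRRBBRRBBRR · max L 1075/2048 · min R 4301/8192 gives 8601/16384

8601/16384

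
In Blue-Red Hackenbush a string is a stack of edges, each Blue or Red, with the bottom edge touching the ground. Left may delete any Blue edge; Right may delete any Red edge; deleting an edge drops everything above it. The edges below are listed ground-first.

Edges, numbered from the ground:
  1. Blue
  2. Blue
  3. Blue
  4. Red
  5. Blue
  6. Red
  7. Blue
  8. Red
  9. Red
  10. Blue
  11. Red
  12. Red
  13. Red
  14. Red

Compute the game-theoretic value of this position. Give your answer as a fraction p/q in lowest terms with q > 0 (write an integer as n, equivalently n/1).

1 of 14 · B · max L 0 · min R +∞ gives 1
2 of 14 · BB · max L 1 · min R +∞ gives 2
3 of 14 · BBB · max L 2 · min R +∞ gives 3
4 of 14 · BBBR · max L 2 · min R 3 gives 5/2
5 of 14 · BBBRB · max L 5/2 · min R 3 gives 11/4
6 of 14 · BBBRBR · max L 5/2 · min R 11/4 gives 21/8
7 of 14 · BBBRBRB · max L 21/8 · min R 11/4 gives 43/16
8 of 14 · BBBRBRBR · max L 21/8 · min R 43/16 gives 85/32
9 of 14 · BBBRBRBRR · max L 21/8 · min R 85/32 gives 169/64
10 of 14 · BBBRBRBRRB · max L 169/64 · min R 85/32 gives 339/128
11 of 14 · BBBRBRBRRBR · max L 169/64 · min R 339/128 gives 677/256
12 of 14 · BBBRBRBRRBRR · max L 169/64 · min R 677/256 gives 1353/512
13 of 14 · BBBRBRBRRBRRR · max L 169/64 · min R 1353/512 gives 2705/1024
14 of 14 · BBBRBRBRRBRRRR · max L 169/64 · min R 2705/1024 gives 5409/2048

5409/2048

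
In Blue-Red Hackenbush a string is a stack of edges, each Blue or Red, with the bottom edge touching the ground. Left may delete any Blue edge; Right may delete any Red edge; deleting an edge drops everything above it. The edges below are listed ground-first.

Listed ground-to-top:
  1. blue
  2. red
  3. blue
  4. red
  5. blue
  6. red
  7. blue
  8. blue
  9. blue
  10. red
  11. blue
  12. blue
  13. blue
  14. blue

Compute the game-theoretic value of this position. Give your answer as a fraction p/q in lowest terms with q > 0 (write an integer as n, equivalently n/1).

Prefix values for blue red blue red blue red blue blue blue red blue blue blue blue via {L|R} + simplicity:
v_1 [b]  L=[0]  R=[∅]  so 1
v_2 [br]  L=[0]  R=[1]  so 1/2
v_3 [brb]  L=[0 1/2]  R=[1]  so 3/4
v_4 [brbr]  L=[0 1/2]  R=[3/4 1]  so 5/8
v_5 [brbrb]  L=[0 1/2 5/8]  R=[3/4 1]  so 11/16
v_6 [brbrbr]  L=[0 1/2 5/8]  R=[11/16 3/4 1]  so 21/32
v_7 [brbrbrb]  L=[0 1/2 5/8 21/32]  R=[11/16 3/4 1]  so 43/64
v_8 [brbrbrbb]  L=[0 1/2 5/8 21/32 43/64]  R=[11/16 3/4 1]  so 87/128
v_9 [brbrbrbbb]  L=[0 1/2 5/8 21/32 43/64 87/128]  R=[11/16 3/4 1]  so 175/256
v_10 [brbrbrbbbr]  L=[0 1/2 5/8 21/32 43/64 87/128]  R=[175/256 11/16 3/4 1]  so 349/512
v_11 [brbrbrbbbrb]  L=[0 1/2 5/8 21/32 43/64 87/128 349/512]  R=[175/256 11/16 3/4 1]  so 699/1024
v_12 [brbrbrbbbrbb]  L=[0 1/2 5/8 21/32 43/64 87/128 349/512 699/1024]  R=[175/256 11/16 3/4 1]  so 1399/2048
v_13 [brbrbrbbbrbbb]  L=[0 1/2 5/8 21/32 43/64 87/128 349/512 699/1024 1399/2048]  R=[175/256 11/16 3/4 1]  so 2799/4096
v_14 [brbrbrbbbrbbbb]  L=[0 1/2 5/8 21/32 43/64 87/128 349/512 699/1024 1399/2048 2799/4096]  R=[175/256 11/16 3/4 1]  so 5599/8192

5599/8192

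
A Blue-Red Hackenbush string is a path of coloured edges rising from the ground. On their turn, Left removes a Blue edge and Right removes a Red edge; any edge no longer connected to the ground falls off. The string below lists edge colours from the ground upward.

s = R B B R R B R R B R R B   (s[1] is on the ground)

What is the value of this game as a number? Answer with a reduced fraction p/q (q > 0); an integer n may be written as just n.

-877/2048

step 1: add R to get R; options L={ · } R={ 0 } so -1
step 2: add B to get RB; options L={ -1 } R={ 0 } so -1/2
step 3: add B to get RBB; options L={ -1,-1/2 } R={ 0 } so -1/4
step 4: add R to get RBBR; options L={ -1,-1/2 } R={ -1/4,0 } so -3/8
step 5: add R to get RBBRR; options L={ -1,-1/2 } R={ -3/8,-1/4,0 } so -7/16
step 6: add B to get RBBRRB; options L={ -1,-1/2,-7/16 } R={ -3/8,-1/4,0 } so -13/32
step 7: add R to get RBBRRBR; options L={ -1,-1/2,-7/16 } R={ -13/32,-3/8,-1/4,0 } so -27/64
step 8: add R to get RBBRRBRR; options L={ -1,-1/2,-7/16 } R={ -27/64,-13/32,-3/8,-1/4,0 } so -55/128
step 9: add B to get RBBRRBRRB; options L={ -1,-1/2,-7/16,-55/128 } R={ -27/64,-13/32,-3/8,-1/4,0 } so -109/256
step 10: add R to get RBBRRBRRBR; options L={ -1,-1/2,-7/16,-55/128 } R={ -109/256,-27/64,-13/32,-3/8,-1/4,0 } so -219/512
step 11: add R to get RBBRRBRRBRR; options L={ -1,-1/2,-7/16,-55/128 } R={ -219/512,-109/256,-27/64,-13/32,-3/8,-1/4,0 } so -439/1024
step 12: add B to get RBBRRBRRBRRB; options L={ -1,-1/2,-7/16,-55/128,-439/1024 } R={ -219/512,-109/256,-27/64,-13/32,-3/8,-1/4,0 } so -877/2048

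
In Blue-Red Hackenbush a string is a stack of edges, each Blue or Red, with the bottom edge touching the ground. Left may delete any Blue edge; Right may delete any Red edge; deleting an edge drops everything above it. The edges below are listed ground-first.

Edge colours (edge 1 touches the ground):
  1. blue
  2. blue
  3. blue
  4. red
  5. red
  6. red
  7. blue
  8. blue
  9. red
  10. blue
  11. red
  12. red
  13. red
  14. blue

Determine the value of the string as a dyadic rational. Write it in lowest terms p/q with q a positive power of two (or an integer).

4515/2048

Recurse on prefixes of the 14-edge string blue blue blue red red red blue blue red blue red red red blue:
v(b) = { 0 |  } → 1
v(bb) = { 0, 1 |  } → 2
v(bbb) = { 0, 1, 2 |  } → 3
v(bbbr) = { 0, 1, 2 | 3 } → 5/2
v(bbbrr) = { 0, 1, 2 | 5/2, 3 } → 9/4
v(bbbrrr) = { 0, 1, 2 | 9/4, 5/2, 3 } → 17/8
v(bbbrrrb) = { 0, 1, 2, 17/8 | 9/4, 5/2, 3 } → 35/16
v(bbbrrrbb) = { 0, 1, 2, 17/8, 35/16 | 9/4, 5/2, 3 } → 71/32
v(bbbrrrbbr) = { 0, 1, 2, 17/8, 35/16 | 71/32, 9/4, 5/2, 3 } → 141/64
v(bbbrrrbbrb) = { 0, 1, 2, 17/8, 35/16, 141/64 | 71/32, 9/4, 5/2, 3 } → 283/128
v(bbbrrrbbrbr) = { 0, 1, 2, 17/8, 35/16, 141/64 | 283/128, 71/32, 9/4, 5/2, 3 } → 565/256
v(bbbrrrbbrbrr) = { 0, 1, 2, 17/8, 35/16, 141/64 | 565/256, 283/128, 71/32, 9/4, 5/2, 3 } → 1129/512
v(bbbrrrbbrbrrr) = { 0, 1, 2, 17/8, 35/16, 141/64 | 1129/512, 565/256, 283/128, 71/32, 9/4, 5/2, 3 } → 2257/1024
v(bbbrrrbbrbrrrb) = { 0, 1, 2, 17/8, 35/16, 141/64, 2257/1024 | 1129/512, 565/256, 283/128, 71/32, 9/4, 5/2, 3 } → 4515/2048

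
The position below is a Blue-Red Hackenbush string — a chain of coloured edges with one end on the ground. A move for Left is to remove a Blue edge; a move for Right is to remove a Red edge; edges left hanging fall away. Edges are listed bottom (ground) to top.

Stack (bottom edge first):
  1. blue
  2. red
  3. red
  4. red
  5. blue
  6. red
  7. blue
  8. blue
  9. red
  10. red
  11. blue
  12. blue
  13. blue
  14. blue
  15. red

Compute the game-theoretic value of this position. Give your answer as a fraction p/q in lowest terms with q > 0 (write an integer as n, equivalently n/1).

2877/16384

Prefix values for blue red red red blue red blue blue red red blue blue blue blue red via {L|R} + simplicity:
1 of 15 · b · max L 0 · min R +∞ -> 1
2 of 15 · br · max L 0 · min R 1 -> 1/2
3 of 15 · brr · max L 0 · min R 1/2 -> 1/4
4 of 15 · brrr · max L 0 · min R 1/4 -> 1/8
5 of 15 · brrrb · max L 1/8 · min R 1/4 -> 3/16
6 of 15 · brrrbr · max L 1/8 · min R 3/16 -> 5/32
7 of 15 · brrrbrb · max L 5/32 · min R 3/16 -> 11/64
8 of 15 · brrrbrbb · max L 11/64 · min R 3/16 -> 23/128
9 of 15 · brrrbrbbr · max L 11/64 · min R 23/128 -> 45/256
10 of 15 · brrrbrbbrr · max L 11/64 · min R 45/256 -> 89/512
11 of 15 · brrrbrbbrrb · max L 89/512 · min R 45/256 -> 179/1024
12 of 15 · brrrbrbbrrbb · max L 179/1024 · min R 45/256 -> 359/2048
13 of 15 · brrrbrbbrrbbb · max L 359/2048 · min R 45/256 -> 719/4096
14 of 15 · brrrbrbbrrbbbb · max L 719/4096 · min R 45/256 -> 1439/8192
15 of 15 · brrrbrbbrrbbbbr · max L 719/4096 · min R 1439/8192 -> 2877/16384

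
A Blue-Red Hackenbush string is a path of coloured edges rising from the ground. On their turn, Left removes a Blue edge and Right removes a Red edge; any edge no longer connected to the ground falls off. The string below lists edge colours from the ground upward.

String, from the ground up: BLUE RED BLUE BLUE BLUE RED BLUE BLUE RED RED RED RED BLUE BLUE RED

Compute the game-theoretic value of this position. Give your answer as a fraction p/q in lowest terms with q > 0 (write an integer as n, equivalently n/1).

step 1: add BLUE to get B; options L={ 0 } R={ (no moves) } => 1
step 2: add RED to get BR; options L={ 0 } R={ 1 } => 1/2
step 3: add BLUE to get BRB; options L={ 0 1/2 } R={ 1 } => 3/4
step 4: add BLUE to get BRBB; options L={ 0 1/2 3/4 } R={ 1 } => 7/8
step 5: add BLUE to get BRBBB; options L={ 0 1/2 3/4 7/8 } R={ 1 } => 15/16
step 6: add RED to get BRBBBR; options L={ 0 1/2 3/4 7/8 } R={ 15/16 1 } => 29/32
step 7: add BLUE to get BRBBBRB; options L={ 0 1/2 3/4 7/8 29/32 } R={ 15/16 1 } => 59/64
step 8: add BLUE to get BRBBBRBB; options L={ 0 1/2 3/4 7/8 29/32 59/64 } R={ 15/16 1 } => 119/128
step 9: add RED to get BRBBBRBBR; options L={ 0 1/2 3/4 7/8 29/32 59/64 } R={ 119/128 15/16 1 } => 237/256
step 10: add RED to get BRBBBRBBRR; options L={ 0 1/2 3/4 7/8 29/32 59/64 } R={ 237/256 119/128 15/16 1 } => 473/512
step 11: add RED to get BRBBBRBBRRR; options L={ 0 1/2 3/4 7/8 29/32 59/64 } R={ 473/512 237/256 119/128 15/16 1 } => 945/1024
step 12: add RED to get BRBBBRBBRRRR; options L={ 0 1/2 3/4 7/8 29/32 59/64 } R={ 945/1024 473/512 237/256 119/128 15/16 1 } => 1889/2048
step 13: add BLUE to get BRBBBRBBRRRRB; options L={ 0 1/2 3/4 7/8 29/32 59/64 1889/2048 } R={ 945/1024 473/512 237/256 119/128 15/16 1 } => 3779/4096
step 14: add BLUE to get BRBBBRBBRRRRBB; options L={ 0 1/2 3/4 7/8 29/32 59/64 1889/2048 3779/4096 } R={ 945/1024 473/512 237/256 119/128 15/16 1 } => 7559/8192
step 15: add RED to get BRBBBRBBRRRRBBR; options L={ 0 1/2 3/4 7/8 29/32 59/64 1889/2048 3779/4096 } R={ 7559/8192 945/1024 473/512 237/256 119/128 15/16 1 } => 15117/16384

15117/16384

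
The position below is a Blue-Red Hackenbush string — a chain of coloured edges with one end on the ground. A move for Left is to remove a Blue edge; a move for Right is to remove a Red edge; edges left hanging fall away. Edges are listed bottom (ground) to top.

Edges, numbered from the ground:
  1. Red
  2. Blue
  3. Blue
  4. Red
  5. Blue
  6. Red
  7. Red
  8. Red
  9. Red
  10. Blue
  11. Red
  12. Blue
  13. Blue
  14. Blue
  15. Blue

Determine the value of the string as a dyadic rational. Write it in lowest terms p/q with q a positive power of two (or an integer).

-6049/16384

v(R) = {  | 0 } — -1
v(RB) = { -1 | 0 } — -1/2
v(RBB) = { -1 -1/2 | 0 } — -1/4
v(RBBR) = { -1 -1/2 | -1/4 0 } — -3/8
v(RBBRB) = { -1 -1/2 -3/8 | -1/4 0 } — -5/16
v(RBBRBR) = { -1 -1/2 -3/8 | -5/16 -1/4 0 } — -11/32
v(RBBRBRR) = { -1 -1/2 -3/8 | -11/32 -5/16 -1/4 0 } — -23/64
v(RBBRBRRR) = { -1 -1/2 -3/8 | -23/64 -11/32 -5/16 -1/4 0 } — -47/128
v(RBBRBRRRR) = { -1 -1/2 -3/8 | -47/128 -23/64 -11/32 -5/16 -1/4 0 } — -95/256
v(RBBRBRRRRB) = { -1 -1/2 -3/8 -95/256 | -47/128 -23/64 -11/32 -5/16 -1/4 0 } — -189/512
v(RBBRBRRRRBR) = { -1 -1/2 -3/8 -95/256 | -189/512 -47/128 -23/64 -11/32 -5/16 -1/4 0 } — -379/1024
v(RBBRBRRRRBRB) = { -1 -1/2 -3/8 -95/256 -379/1024 | -189/512 -47/128 -23/64 -11/32 -5/16 -1/4 0 } — -757/2048
v(RBBRBRRRRBRBB) = { -1 -1/2 -3/8 -95/256 -379/1024 -757/2048 | -189/512 -47/128 -23/64 -11/32 -5/16 -1/4 0 } — -1513/4096
v(RBBRBRRRRBRBBB) = { -1 -1/2 -3/8 -95/256 -379/1024 -757/2048 -1513/4096 | -189/512 -47/128 -23/64 -11/32 -5/16 -1/4 0 } — -3025/8192
v(RBBRBRRRRBRBBBB) = { -1 -1/2 -3/8 -95/256 -379/1024 -757/2048 -1513/4096 -3025/8192 | -189/512 -47/128 -23/64 -11/32 -5/16 -1/4 0 } — -6049/16384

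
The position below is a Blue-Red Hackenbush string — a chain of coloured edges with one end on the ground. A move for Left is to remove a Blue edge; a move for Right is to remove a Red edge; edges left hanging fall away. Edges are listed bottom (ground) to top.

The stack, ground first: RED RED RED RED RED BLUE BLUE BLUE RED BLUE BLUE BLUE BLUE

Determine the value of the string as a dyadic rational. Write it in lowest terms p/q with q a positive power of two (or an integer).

1 of 13 · R · max L −∞ · min R 0 -> -1
2 of 13 · RR · max L −∞ · min R -1 -> -2
3 of 13 · RRR · max L −∞ · min R -2 -> -3
4 of 13 · RRRR · max L −∞ · min R -3 -> -4
5 of 13 · RRRRR · max L −∞ · min R -4 -> -5
6 of 13 · RRRRRB · max L -5 · min R -4 -> -9/2
7 of 13 · RRRRRBB · max L -9/2 · min R -4 -> -17/4
8 of 13 · RRRRRBBB · max L -17/4 · min R -4 -> -33/8
9 of 13 · RRRRRBBBR · max L -17/4 · min R -33/8 -> -67/16
10 of 13 · RRRRRBBBRB · max L -67/16 · min R -33/8 -> -133/32
11 of 13 · RRRRRBBBRBB · max L -133/32 · min R -33/8 -> -265/64
12 of 13 · RRRRRBBBRBBB · max L -265/64 · min R -33/8 -> -529/128
13 of 13 · RRRRRBBBRBBBB · max L -529/128 · min R -33/8 -> -1057/256

-1057/256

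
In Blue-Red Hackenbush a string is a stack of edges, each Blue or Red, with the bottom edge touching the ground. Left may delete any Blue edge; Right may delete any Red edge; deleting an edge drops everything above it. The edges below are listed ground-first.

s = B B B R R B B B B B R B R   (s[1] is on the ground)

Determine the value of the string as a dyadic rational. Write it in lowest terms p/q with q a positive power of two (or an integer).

edge 1 of 13 (B): { 0 | — } → 1
edge 2 of 13 (B): { 0,1 | — } → 2
edge 3 of 13 (B): { 0,1,2 | — } → 3
edge 4 of 13 (R): { 0,1,2 | 3 } → 5/2
edge 5 of 13 (R): { 0,1,2 | 5/2,3 } → 9/4
edge 6 of 13 (B): { 0,1,2,9/4 | 5/2,3 } → 19/8
edge 7 of 13 (B): { 0,1,2,9/4,19/8 | 5/2,3 } → 39/16
edge 8 of 13 (B): { 0,1,2,9/4,19/8,39/16 | 5/2,3 } → 79/32
edge 9 of 13 (B): { 0,1,2,9/4,19/8,39/16,79/32 | 5/2,3 } → 159/64
edge 10 of 13 (B): { 0,1,2,9/4,19/8,39/16,79/32,159/64 | 5/2,3 } → 319/128
edge 11 of 13 (R): { 0,1,2,9/4,19/8,39/16,79/32,159/64 | 319/128,5/2,3 } → 637/256
edge 12 of 13 (B): { 0,1,2,9/4,19/8,39/16,79/32,159/64,637/256 | 319/128,5/2,3 } → 1275/512
edge 13 of 13 (R): { 0,1,2,9/4,19/8,39/16,79/32,159/64,637/256 | 1275/512,319/128,5/2,3 } → 2549/1024

2549/1024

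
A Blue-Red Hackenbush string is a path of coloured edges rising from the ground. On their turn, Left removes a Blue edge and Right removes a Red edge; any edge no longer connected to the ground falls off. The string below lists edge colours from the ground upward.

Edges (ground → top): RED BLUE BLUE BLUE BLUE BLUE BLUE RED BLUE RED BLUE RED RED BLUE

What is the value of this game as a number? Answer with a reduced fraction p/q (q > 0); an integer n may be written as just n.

G(R) = { — | 0 } so -1
G(RB) = { -1 | 0 } so -1/2
G(RBB) = { -1 -1/2 | 0 } so -1/4
G(RBBB) = { -1 -1/2 -1/4 | 0 } so -1/8
G(RBBBB) = { -1 -1/2 -1/4 -1/8 | 0 } so -1/16
G(RBBBBB) = { -1 -1/2 -1/4 -1/8 -1/16 | 0 } so -1/32
G(RBBBBBB) = { -1 -1/2 -1/4 -1/8 -1/16 -1/32 | 0 } so -1/64
G(RBBBBBBR) = { -1 -1/2 -1/4 -1/8 -1/16 -1/32 | -1/64 0 } so -3/128
G(RBBBBBBRB) = { -1 -1/2 -1/4 -1/8 -1/16 -1/32 -3/128 | -1/64 0 } so -5/256
G(RBBBBBBRBR) = { -1 -1/2 -1/4 -1/8 -1/16 -1/32 -3/128 | -5/256 -1/64 0 } so -11/512
G(RBBBBBBRBRB) = { -1 -1/2 -1/4 -1/8 -1/16 -1/32 -3/128 -11/512 | -5/256 -1/64 0 } so -21/1024
G(RBBBBBBRBRBR) = { -1 -1/2 -1/4 -1/8 -1/16 -1/32 -3/128 -11/512 | -21/1024 -5/256 -1/64 0 } so -43/2048
G(RBBBBBBRBRBRR) = { -1 -1/2 -1/4 -1/8 -1/16 -1/32 -3/128 -11/512 | -43/2048 -21/1024 -5/256 -1/64 0 } so -87/4096
G(RBBBBBBRBRBRRB) = { -1 -1/2 -1/4 -1/8 -1/16 -1/32 -3/128 -11/512 -87/4096 | -43/2048 -21/1024 -5/256 -1/64 0 } so -173/8192

-173/8192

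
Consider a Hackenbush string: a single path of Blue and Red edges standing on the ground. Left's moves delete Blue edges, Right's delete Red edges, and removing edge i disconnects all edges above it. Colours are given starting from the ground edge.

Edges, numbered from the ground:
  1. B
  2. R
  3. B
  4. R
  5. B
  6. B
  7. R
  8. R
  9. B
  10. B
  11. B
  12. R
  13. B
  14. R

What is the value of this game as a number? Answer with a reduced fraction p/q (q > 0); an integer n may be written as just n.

Build g(s[:k]) for k = 1..14, string s = B R B R B B R R B B B R B R.
step 1: add B to get B; options L={ 0 } R={ — } — 1
step 2: add R to get BR; options L={ 0 } R={ 1 } — 1/2
step 3: add B to get BRB; options L={ 0; 1/2 } R={ 1 } — 3/4
step 4: add R to get BRBR; options L={ 0; 1/2 } R={ 3/4; 1 } — 5/8
step 5: add B to get BRBRB; options L={ 0; 1/2; 5/8 } R={ 3/4; 1 } — 11/16
step 6: add B to get BRBRBB; options L={ 0; 1/2; 5/8; 11/16 } R={ 3/4; 1 } — 23/32
step 7: add R to get BRBRBBR; options L={ 0; 1/2; 5/8; 11/16 } R={ 23/32; 3/4; 1 } — 45/64
step 8: add R to get BRBRBBRR; options L={ 0; 1/2; 5/8; 11/16 } R={ 45/64; 23/32; 3/4; 1 } — 89/128
step 9: add B to get BRBRBBRRB; options L={ 0; 1/2; 5/8; 11/16; 89/128 } R={ 45/64; 23/32; 3/4; 1 } — 179/256
step 10: add B to get BRBRBBRRBB; options L={ 0; 1/2; 5/8; 11/16; 89/128; 179/256 } R={ 45/64; 23/32; 3/4; 1 } — 359/512
step 11: add B to get BRBRBBRRBBB; options L={ 0; 1/2; 5/8; 11/16; 89/128; 179/256; 359/512 } R={ 45/64; 23/32; 3/4; 1 } — 719/1024
step 12: add R to get BRBRBBRRBBBR; options L={ 0; 1/2; 5/8; 11/16; 89/128; 179/256; 359/512 } R={ 719/1024; 45/64; 23/32; 3/4; 1 } — 1437/2048
step 13: add B to get BRBRBBRRBBBRB; options L={ 0; 1/2; 5/8; 11/16; 89/128; 179/256; 359/512; 1437/2048 } R={ 719/1024; 45/64; 23/32; 3/4; 1 } — 2875/4096
step 14: add R to get BRBRBBRRBBBRBR; options L={ 0; 1/2; 5/8; 11/16; 89/128; 179/256; 359/512; 1437/2048 } R={ 2875/4096; 719/1024; 45/64; 23/32; 3/4; 1 } — 5749/8192

5749/8192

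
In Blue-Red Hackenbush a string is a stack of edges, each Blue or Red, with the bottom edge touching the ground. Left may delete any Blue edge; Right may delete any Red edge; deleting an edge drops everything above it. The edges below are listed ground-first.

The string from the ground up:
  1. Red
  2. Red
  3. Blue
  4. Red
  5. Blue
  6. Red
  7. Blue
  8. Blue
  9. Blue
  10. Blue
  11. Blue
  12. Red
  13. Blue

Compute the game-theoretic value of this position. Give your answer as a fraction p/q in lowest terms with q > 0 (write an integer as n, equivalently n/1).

-3333/2048

R: Left {  }, Right { 0 } → simplest -1
RR: Left {  }, Right { -1 0 } → simplest -2
RRB: Left { -2 }, Right { -1 0 } → simplest -3/2
RRBR: Left { -2 }, Right { -3/2 -1 0 } → simplest -7/4
RRBRB: Left { -2 -7/4 }, Right { -3/2 -1 0 } → simplest -13/8
RRBRBR: Left { -2 -7/4 }, Right { -13/8 -3/2 -1 0 } → simplest -27/16
RRBRBRB: Left { -2 -7/4 -27/16 }, Right { -13/8 -3/2 -1 0 } → simplest -53/32
RRBRBRBB: Left { -2 -7/4 -27/16 -53/32 }, Right { -13/8 -3/2 -1 0 } → simplest -105/64
RRBRBRBBB: Left { -2 -7/4 -27/16 -53/32 -105/64 }, Right { -13/8 -3/2 -1 0 } → simplest -209/128
RRBRBRBBBB: Left { -2 -7/4 -27/16 -53/32 -105/64 -209/128 }, Right { -13/8 -3/2 -1 0 } → simplest -417/256
RRBRBRBBBBB: Left { -2 -7/4 -27/16 -53/32 -105/64 -209/128 -417/256 }, Right { -13/8 -3/2 -1 0 } → simplest -833/512
RRBRBRBBBBBR: Left { -2 -7/4 -27/16 -53/32 -105/64 -209/128 -417/256 }, Right { -833/512 -13/8 -3/2 -1 0 } → simplest -1667/1024
RRBRBRBBBBBRB: Left { -2 -7/4 -27/16 -53/32 -105/64 -209/128 -417/256 -1667/1024 }, Right { -833/512 -13/8 -3/2 -1 0 } → simplest -3333/2048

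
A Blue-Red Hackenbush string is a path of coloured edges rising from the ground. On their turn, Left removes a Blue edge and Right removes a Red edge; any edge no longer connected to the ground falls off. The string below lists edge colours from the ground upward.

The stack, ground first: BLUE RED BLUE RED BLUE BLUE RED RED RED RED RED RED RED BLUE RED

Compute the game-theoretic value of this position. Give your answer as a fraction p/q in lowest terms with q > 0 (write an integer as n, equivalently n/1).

Build v(s[:k]) for k = 1..15, string s = BLUE RED BLUE RED BLUE BLUE RED RED RED RED RED RED RED BLUE RED.
edge 1 of 15 (BLUE): { 0 | (no moves) } ⇒ 1
edge 2 of 15 (RED): { 0 | 1 } ⇒ 1/2
edge 3 of 15 (BLUE): { 0 1/2 | 1 } ⇒ 3/4
edge 4 of 15 (RED): { 0 1/2 | 3/4 1 } ⇒ 5/8
edge 5 of 15 (BLUE): { 0 1/2 5/8 | 3/4 1 } ⇒ 11/16
edge 6 of 15 (BLUE): { 0 1/2 5/8 11/16 | 3/4 1 } ⇒ 23/32
edge 7 of 15 (RED): { 0 1/2 5/8 11/16 | 23/32 3/4 1 } ⇒ 45/64
edge 8 of 15 (RED): { 0 1/2 5/8 11/16 | 45/64 23/32 3/4 1 } ⇒ 89/128
edge 9 of 15 (RED): { 0 1/2 5/8 11/16 | 89/128 45/64 23/32 3/4 1 } ⇒ 177/256
edge 10 of 15 (RED): { 0 1/2 5/8 11/16 | 177/256 89/128 45/64 23/32 3/4 1 } ⇒ 353/512
edge 11 of 15 (RED): { 0 1/2 5/8 11/16 | 353/512 177/256 89/128 45/64 23/32 3/4 1 } ⇒ 705/1024
edge 12 of 15 (RED): { 0 1/2 5/8 11/16 | 705/1024 353/512 177/256 89/128 45/64 23/32 3/4 1 } ⇒ 1409/2048
edge 13 of 15 (RED): { 0 1/2 5/8 11/16 | 1409/2048 705/1024 353/512 177/256 89/128 45/64 23/32 3/4 1 } ⇒ 2817/4096
edge 14 of 15 (BLUE): { 0 1/2 5/8 11/16 2817/4096 | 1409/2048 705/1024 353/512 177/256 89/128 45/64 23/32 3/4 1 } ⇒ 5635/8192
edge 15 of 15 (RED): { 0 1/2 5/8 11/16 2817/4096 | 5635/8192 1409/2048 705/1024 353/512 177/256 89/128 45/64 23/32 3/4 1 } ⇒ 11269/16384

11269/16384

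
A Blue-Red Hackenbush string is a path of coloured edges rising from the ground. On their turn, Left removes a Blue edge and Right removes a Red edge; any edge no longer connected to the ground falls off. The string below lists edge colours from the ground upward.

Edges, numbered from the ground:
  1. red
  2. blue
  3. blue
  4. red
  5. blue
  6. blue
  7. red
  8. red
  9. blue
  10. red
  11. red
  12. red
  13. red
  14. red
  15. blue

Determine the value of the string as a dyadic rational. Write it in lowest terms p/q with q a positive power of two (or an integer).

-4989/16384

step 1: add red to get r; options L={ ∅ } R={ 0 } -> -1
step 2: add blue to get rb; options L={ -1 } R={ 0 } -> -1/2
step 3: add blue to get rbb; options L={ -1,-1/2 } R={ 0 } -> -1/4
step 4: add red to get rbbr; options L={ -1,-1/2 } R={ -1/4,0 } -> -3/8
step 5: add blue to get rbbrb; options L={ -1,-1/2,-3/8 } R={ -1/4,0 } -> -5/16
step 6: add blue to get rbbrbb; options L={ -1,-1/2,-3/8,-5/16 } R={ -1/4,0 } -> -9/32
step 7: add red to get rbbrbbr; options L={ -1,-1/2,-3/8,-5/16 } R={ -9/32,-1/4,0 } -> -19/64
step 8: add red to get rbbrbbrr; options L={ -1,-1/2,-3/8,-5/16 } R={ -19/64,-9/32,-1/4,0 } -> -39/128
step 9: add blue to get rbbrbbrrb; options L={ -1,-1/2,-3/8,-5/16,-39/128 } R={ -19/64,-9/32,-1/4,0 } -> -77/256
step 10: add red to get rbbrbbrrbr; options L={ -1,-1/2,-3/8,-5/16,-39/128 } R={ -77/256,-19/64,-9/32,-1/4,0 } -> -155/512
step 11: add red to get rbbrbbrrbrr; options L={ -1,-1/2,-3/8,-5/16,-39/128 } R={ -155/512,-77/256,-19/64,-9/32,-1/4,0 } -> -311/1024
step 12: add red to get rbbrbbrrbrrr; options L={ -1,-1/2,-3/8,-5/16,-39/128 } R={ -311/1024,-155/512,-77/256,-19/64,-9/32,-1/4,0 } -> -623/2048
step 13: add red to get rbbrbbrrbrrrr; options L={ -1,-1/2,-3/8,-5/16,-39/128 } R={ -623/2048,-311/1024,-155/512,-77/256,-19/64,-9/32,-1/4,0 } -> -1247/4096
step 14: add red to get rbbrbbrrbrrrrr; options L={ -1,-1/2,-3/8,-5/16,-39/128 } R={ -1247/4096,-623/2048,-311/1024,-155/512,-77/256,-19/64,-9/32,-1/4,0 } -> -2495/8192
step 15: add blue to get rbbrbbrrbrrrrrb; options L={ -1,-1/2,-3/8,-5/16,-39/128,-2495/8192 } R={ -1247/4096,-623/2048,-311/1024,-155/512,-77/256,-19/64,-9/32,-1/4,0 } -> -4989/16384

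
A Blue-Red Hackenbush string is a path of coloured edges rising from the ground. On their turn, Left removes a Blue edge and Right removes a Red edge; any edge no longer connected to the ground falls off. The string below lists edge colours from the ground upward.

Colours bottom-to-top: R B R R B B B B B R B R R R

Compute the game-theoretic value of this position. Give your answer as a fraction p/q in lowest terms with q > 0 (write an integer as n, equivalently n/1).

val_1 [R]  L=[(no moves)]  R=[0]  -> -1
val_2 [RB]  L=[-1]  R=[0]  -> -1/2
val_3 [RBR]  L=[-1]  R=[-1/2,0]  -> -3/4
val_4 [RBRR]  L=[-1]  R=[-3/4,-1/2,0]  -> -7/8
val_5 [RBRRB]  L=[-1,-7/8]  R=[-3/4,-1/2,0]  -> -13/16
val_6 [RBRRBB]  L=[-1,-7/8,-13/16]  R=[-3/4,-1/2,0]  -> -25/32
val_7 [RBRRBBB]  L=[-1,-7/8,-13/16,-25/32]  R=[-3/4,-1/2,0]  -> -49/64
val_8 [RBRRBBBB]  L=[-1,-7/8,-13/16,-25/32,-49/64]  R=[-3/4,-1/2,0]  -> -97/128
val_9 [RBRRBBBBB]  L=[-1,-7/8,-13/16,-25/32,-49/64,-97/128]  R=[-3/4,-1/2,0]  -> -193/256
val_10 [RBRRBBBBBR]  L=[-1,-7/8,-13/16,-25/32,-49/64,-97/128]  R=[-193/256,-3/4,-1/2,0]  -> -387/512
val_11 [RBRRBBBBBRB]  L=[-1,-7/8,-13/16,-25/32,-49/64,-97/128,-387/512]  R=[-193/256,-3/4,-1/2,0]  -> -773/1024
val_12 [RBRRBBBBBRBR]  L=[-1,-7/8,-13/16,-25/32,-49/64,-97/128,-387/512]  R=[-773/1024,-193/256,-3/4,-1/2,0]  -> -1547/2048
val_13 [RBRRBBBBBRBRR]  L=[-1,-7/8,-13/16,-25/32,-49/64,-97/128,-387/512]  R=[-1547/2048,-773/1024,-193/256,-3/4,-1/2,0]  -> -3095/4096
val_14 [RBRRBBBBBRBRRR]  L=[-1,-7/8,-13/16,-25/32,-49/64,-97/128,-387/512]  R=[-3095/4096,-1547/2048,-773/1024,-193/256,-3/4,-1/2,0]  -> -6191/8192

-6191/8192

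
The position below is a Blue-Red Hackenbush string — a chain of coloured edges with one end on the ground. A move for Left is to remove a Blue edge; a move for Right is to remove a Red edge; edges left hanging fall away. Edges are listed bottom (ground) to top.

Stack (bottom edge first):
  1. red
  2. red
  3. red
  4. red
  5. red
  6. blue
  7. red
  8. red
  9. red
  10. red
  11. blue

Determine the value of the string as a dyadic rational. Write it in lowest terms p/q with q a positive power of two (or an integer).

-317/64

Recurse on prefixes of the 11-edge string red red red red red blue red red red red blue:
g_1 [r]  L=[none]  R=[0]  => -1
g_2 [rr]  L=[none]  R=[-1 0]  => -2
g_3 [rrr]  L=[none]  R=[-2 -1 0]  => -3
g_4 [rrrr]  L=[none]  R=[-3 -2 -1 0]  => -4
g_5 [rrrrr]  L=[none]  R=[-4 -3 -2 -1 0]  => -5
g_6 [rrrrrb]  L=[-5]  R=[-4 -3 -2 -1 0]  => -9/2
g_7 [rrrrrbr]  L=[-5]  R=[-9/2 -4 -3 -2 -1 0]  => -19/4
g_8 [rrrrrbrr]  L=[-5]  R=[-19/4 -9/2 -4 -3 -2 -1 0]  => -39/8
g_9 [rrrrrbrrr]  L=[-5]  R=[-39/8 -19/4 -9/2 -4 -3 -2 -1 0]  => -79/16
g_10 [rrrrrbrrrr]  L=[-5]  R=[-79/16 -39/8 -19/4 -9/2 -4 -3 -2 -1 0]  => -159/32
g_11 [rrrrrbrrrrb]  L=[-5 -159/32]  R=[-79/16 -39/8 -19/4 -9/2 -4 -3 -2 -1 0]  => -317/64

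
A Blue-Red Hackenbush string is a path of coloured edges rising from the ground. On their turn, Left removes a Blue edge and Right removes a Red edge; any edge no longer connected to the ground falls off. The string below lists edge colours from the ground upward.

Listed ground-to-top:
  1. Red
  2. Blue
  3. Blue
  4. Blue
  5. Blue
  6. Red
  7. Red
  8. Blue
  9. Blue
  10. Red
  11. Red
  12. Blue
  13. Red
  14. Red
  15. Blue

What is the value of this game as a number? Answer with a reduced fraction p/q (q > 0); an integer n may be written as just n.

val(R) = { — | 0 } ⇒ -1
val(RB) = { -1 | 0 } ⇒ -1/2
val(RBB) = { -1 -1/2 | 0 } ⇒ -1/4
val(RBBB) = { -1 -1/2 -1/4 | 0 } ⇒ -1/8
val(RBBBB) = { -1 -1/2 -1/4 -1/8 | 0 } ⇒ -1/16
val(RBBBBR) = { -1 -1/2 -1/4 -1/8 | -1/16 0 } ⇒ -3/32
val(RBBBBRR) = { -1 -1/2 -1/4 -1/8 | -3/32 -1/16 0 } ⇒ -7/64
val(RBBBBRRB) = { -1 -1/2 -1/4 -1/8 -7/64 | -3/32 -1/16 0 } ⇒ -13/128
val(RBBBBRRBB) = { -1 -1/2 -1/4 -1/8 -7/64 -13/128 | -3/32 -1/16 0 } ⇒ -25/256
val(RBBBBRRBBR) = { -1 -1/2 -1/4 -1/8 -7/64 -13/128 | -25/256 -3/32 -1/16 0 } ⇒ -51/512
val(RBBBBRRBBRR) = { -1 -1/2 -1/4 -1/8 -7/64 -13/128 | -51/512 -25/256 -3/32 -1/16 0 } ⇒ -103/1024
val(RBBBBRRBBRRB) = { -1 -1/2 -1/4 -1/8 -7/64 -13/128 -103/1024 | -51/512 -25/256 -3/32 -1/16 0 } ⇒ -205/2048
val(RBBBBRRBBRRBR) = { -1 -1/2 -1/4 -1/8 -7/64 -13/128 -103/1024 | -205/2048 -51/512 -25/256 -3/32 -1/16 0 } ⇒ -411/4096
val(RBBBBRRBBRRBRR) = { -1 -1/2 -1/4 -1/8 -7/64 -13/128 -103/1024 | -411/4096 -205/2048 -51/512 -25/256 -3/32 -1/16 0 } ⇒ -823/8192
val(RBBBBRRBBRRBRRB) = { -1 -1/2 -1/4 -1/8 -7/64 -13/128 -103/1024 -823/8192 | -411/4096 -205/2048 -51/512 -25/256 -3/32 -1/16 0 } ⇒ -1645/16384

-1645/16384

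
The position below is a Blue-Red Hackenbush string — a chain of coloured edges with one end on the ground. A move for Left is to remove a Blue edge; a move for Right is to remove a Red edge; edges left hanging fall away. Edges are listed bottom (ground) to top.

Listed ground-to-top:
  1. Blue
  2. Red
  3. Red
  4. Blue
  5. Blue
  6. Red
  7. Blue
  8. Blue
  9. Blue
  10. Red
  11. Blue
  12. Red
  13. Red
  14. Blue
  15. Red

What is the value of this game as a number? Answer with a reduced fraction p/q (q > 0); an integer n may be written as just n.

B: Left { 0 }, Right { ∅ } gives simplest 1
BR: Left { 0 }, Right { 1 } gives simplest 1/2
BRR: Left { 0 }, Right { 1/2 1 } gives simplest 1/4
BRRB: Left { 0 1/4 }, Right { 1/2 1 } gives simplest 3/8
BRRBB: Left { 0 1/4 3/8 }, Right { 1/2 1 } gives simplest 7/16
BRRBBR: Left { 0 1/4 3/8 }, Right { 7/16 1/2 1 } gives simplest 13/32
BRRBBRB: Left { 0 1/4 3/8 13/32 }, Right { 7/16 1/2 1 } gives simplest 27/64
BRRBBRBB: Left { 0 1/4 3/8 13/32 27/64 }, Right { 7/16 1/2 1 } gives simplest 55/128
BRRBBRBBB: Left { 0 1/4 3/8 13/32 27/64 55/128 }, Right { 7/16 1/2 1 } gives simplest 111/256
BRRBBRBBBR: Left { 0 1/4 3/8 13/32 27/64 55/128 }, Right { 111/256 7/16 1/2 1 } gives simplest 221/512
BRRBBRBBBRB: Left { 0 1/4 3/8 13/32 27/64 55/128 221/512 }, Right { 111/256 7/16 1/2 1 } gives simplest 443/1024
BRRBBRBBBRBR: Left { 0 1/4 3/8 13/32 27/64 55/128 221/512 }, Right { 443/1024 111/256 7/16 1/2 1 } gives simplest 885/2048
BRRBBRBBBRBRR: Left { 0 1/4 3/8 13/32 27/64 55/128 221/512 }, Right { 885/2048 443/1024 111/256 7/16 1/2 1 } gives simplest 1769/4096
BRRBBRBBBRBRRB: Left { 0 1/4 3/8 13/32 27/64 55/128 221/512 1769/4096 }, Right { 885/2048 443/1024 111/256 7/16 1/2 1 } gives simplest 3539/8192
BRRBBRBBBRBRRBR: Left { 0 1/4 3/8 13/32 27/64 55/128 221/512 1769/4096 }, Right { 3539/8192 885/2048 443/1024 111/256 7/16 1/2 1 } gives simplest 7077/16384

7077/16384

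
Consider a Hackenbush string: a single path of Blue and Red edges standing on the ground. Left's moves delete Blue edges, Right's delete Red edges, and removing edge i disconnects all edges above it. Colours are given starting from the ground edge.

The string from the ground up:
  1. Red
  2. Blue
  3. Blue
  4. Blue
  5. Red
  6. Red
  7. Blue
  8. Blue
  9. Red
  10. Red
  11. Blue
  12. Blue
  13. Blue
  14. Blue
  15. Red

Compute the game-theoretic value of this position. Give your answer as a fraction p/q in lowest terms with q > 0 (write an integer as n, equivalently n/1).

Build g(s[:k]) for k = 1..15, string s = Red Blue Blue Blue Red Red Blue Blue Red Red Blue Blue Blue Blue Red.
R: Left { · }, Right { 0 } so simplest -1
RB: Left { -1 }, Right { 0 } so simplest -1/2
RBB: Left { -1, -1/2 }, Right { 0 } so simplest -1/4
RBBB: Left { -1, -1/2, -1/4 }, Right { 0 } so simplest -1/8
RBBBR: Left { -1, -1/2, -1/4 }, Right { -1/8, 0 } so simplest -3/16
RBBBRR: Left { -1, -1/2, -1/4 }, Right { -3/16, -1/8, 0 } so simplest -7/32
RBBBRRB: Left { -1, -1/2, -1/4, -7/32 }, Right { -3/16, -1/8, 0 } so simplest -13/64
RBBBRRBB: Left { -1, -1/2, -1/4, -7/32, -13/64 }, Right { -3/16, -1/8, 0 } so simplest -25/128
RBBBRRBBR: Left { -1, -1/2, -1/4, -7/32, -13/64 }, Right { -25/128, -3/16, -1/8, 0 } so simplest -51/256
RBBBRRBBRR: Left { -1, -1/2, -1/4, -7/32, -13/64 }, Right { -51/256, -25/128, -3/16, -1/8, 0 } so simplest -103/512
RBBBRRBBRRB: Left { -1, -1/2, -1/4, -7/32, -13/64, -103/512 }, Right { -51/256, -25/128, -3/16, -1/8, 0 } so simplest -205/1024
RBBBRRBBRRBB: Left { -1, -1/2, -1/4, -7/32, -13/64, -103/512, -205/1024 }, Right { -51/256, -25/128, -3/16, -1/8, 0 } so simplest -409/2048
RBBBRRBBRRBBB: Left { -1, -1/2, -1/4, -7/32, -13/64, -103/512, -205/1024, -409/2048 }, Right { -51/256, -25/128, -3/16, -1/8, 0 } so simplest -817/4096
RBBBRRBBRRBBBB: Left { -1, -1/2, -1/4, -7/32, -13/64, -103/512, -205/1024, -409/2048, -817/4096 }, Right { -51/256, -25/128, -3/16, -1/8, 0 } so simplest -1633/8192
RBBBRRBBRRBBBBR: Left { -1, -1/2, -1/4, -7/32, -13/64, -103/512, -205/1024, -409/2048, -817/4096 }, Right { -1633/8192, -51/256, -25/128, -3/16, -1/8, 0 } so simplest -3267/16384

-3267/16384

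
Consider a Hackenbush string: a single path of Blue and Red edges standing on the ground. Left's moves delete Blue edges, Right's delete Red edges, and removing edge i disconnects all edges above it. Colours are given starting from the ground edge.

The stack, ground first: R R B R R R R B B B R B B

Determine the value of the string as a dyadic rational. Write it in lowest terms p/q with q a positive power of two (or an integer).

-3977/2048

step 1: add R to get R; options L={ · } R={ 0 } — -1
step 2: add R to get RR; options L={ · } R={ -1; 0 } — -2
step 3: add B to get RRB; options L={ -2 } R={ -1; 0 } — -3/2
step 4: add R to get RRBR; options L={ -2 } R={ -3/2; -1; 0 } — -7/4
step 5: add R to get RRBRR; options L={ -2 } R={ -7/4; -3/2; -1; 0 } — -15/8
step 6: add R to get RRBRRR; options L={ -2 } R={ -15/8; -7/4; -3/2; -1; 0 } — -31/16
step 7: add R to get RRBRRRR; options L={ -2 } R={ -31/16; -15/8; -7/4; -3/2; -1; 0 } — -63/32
step 8: add B to get RRBRRRRB; options L={ -2; -63/32 } R={ -31/16; -15/8; -7/4; -3/2; -1; 0 } — -125/64
step 9: add B to get RRBRRRRBB; options L={ -2; -63/32; -125/64 } R={ -31/16; -15/8; -7/4; -3/2; -1; 0 } — -249/128
step 10: add B to get RRBRRRRBBB; options L={ -2; -63/32; -125/64; -249/128 } R={ -31/16; -15/8; -7/4; -3/2; -1; 0 } — -497/256
step 11: add R to get RRBRRRRBBBR; options L={ -2; -63/32; -125/64; -249/128 } R={ -497/256; -31/16; -15/8; -7/4; -3/2; -1; 0 } — -995/512
step 12: add B to get RRBRRRRBBBRB; options L={ -2; -63/32; -125/64; -249/128; -995/512 } R={ -497/256; -31/16; -15/8; -7/4; -3/2; -1; 0 } — -1989/1024
step 13: add B to get RRBRRRRBBBRBB; options L={ -2; -63/32; -125/64; -249/128; -995/512; -1989/1024 } R={ -497/256; -31/16; -15/8; -7/4; -3/2; -1; 0 } — -3977/2048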